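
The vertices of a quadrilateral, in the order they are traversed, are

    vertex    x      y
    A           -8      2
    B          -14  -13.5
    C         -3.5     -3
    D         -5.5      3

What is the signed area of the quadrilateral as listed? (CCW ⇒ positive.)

58.375

Apply the shoelace formula: 2A = Σ (x_i·y_{i+1} − x_{i+1}·y_i), indices taken mod 4.
A→B: (-8)(-13.5) − (-14)(2) = 136
B→C: (-14)(-3) − (-3.5)(-13.5) = -5.25
C→D: (-3.5)(3) − (-5.5)(-3) = -27
D→A: (-5.5)(2) − (-8)(3) = 13
Σ = 116.75
Signed area = Σ/2 = 58.375 (positive ⇒ counter-clockwise traversal).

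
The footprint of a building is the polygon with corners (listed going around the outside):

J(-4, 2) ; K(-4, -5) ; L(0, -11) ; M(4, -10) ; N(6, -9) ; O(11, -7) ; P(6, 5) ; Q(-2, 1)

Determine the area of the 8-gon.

Cross-terms: 28, 44, 44, 24, 57, 97, 16, 0  ⇒  Σ = 310
Area = |Σ|/2 = 155.

155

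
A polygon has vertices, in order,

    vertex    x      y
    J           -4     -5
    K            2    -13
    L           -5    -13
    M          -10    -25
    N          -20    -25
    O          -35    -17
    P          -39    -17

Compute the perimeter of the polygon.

98

|JK| = √((6)² + (-8)²) = √100 = 10
|KL| = √((-7)² + (0)²) = √49 = 7
|LM| = √((-5)² + (-12)²) = √169 = 13
|MN| = √((-10)² + (0)²) = √100 = 10
|NO| = √((-15)² + (8)²) = √289 = 17
|OP| = √((-4)² + (0)²) = √16 = 4
|PJ| = √((35)² + (12)²) = √1369 = 37
Perimeter = 10 + 7 + 13 + 10 + 17 + 4 + 37 = 98.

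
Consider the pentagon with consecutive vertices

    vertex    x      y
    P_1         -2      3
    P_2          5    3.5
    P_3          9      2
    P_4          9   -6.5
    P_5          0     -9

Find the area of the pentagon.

Apply the shoelace formula: 2A = Σ (x_i·y_{i+1} − x_{i+1}·y_i), indices taken mod 5.
P_1→P_2: (-2)(3.5) − (5)(3) = -22
P_2→P_3: (5)(2) − (9)(3.5) = -21.5
P_3→P_4: (9)(-6.5) − (9)(2) = -76.5
P_4→P_5: (9)(-9) − (0)(-6.5) = -81
P_5→P_1: (0)(3) − (-2)(-9) = -18
Σ = -219
Area = |Σ|/2 = 109.5.

109.5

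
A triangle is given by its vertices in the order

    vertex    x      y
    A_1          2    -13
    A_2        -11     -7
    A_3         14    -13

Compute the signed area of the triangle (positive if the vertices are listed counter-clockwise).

-36

Apply the shoelace formula: 2A = Σ (x_i·y_{i+1} − x_{i+1}·y_i), indices taken mod 3.
Cross-terms: -157, 241, -156  ⇒  Σ = -72
Signed area = Σ/2 = -36 (negative ⇒ clockwise traversal).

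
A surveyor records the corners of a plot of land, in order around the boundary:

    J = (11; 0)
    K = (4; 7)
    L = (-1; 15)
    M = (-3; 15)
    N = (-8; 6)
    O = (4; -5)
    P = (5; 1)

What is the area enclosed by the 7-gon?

J→K: (11)(7) − (4)(0) = 77
K→L: (4)(15) − (-1)(7) = 67
L→M: (-1)(15) − (-3)(15) = 30
M→N: (-3)(6) − (-8)(15) = 102
N→O: (-8)(-5) − (4)(6) = 16
O→P: (4)(1) − (5)(-5) = 29
P→J: (5)(0) − (11)(1) = -11
Σ = 310
Area = |Σ|/2 = 155.

155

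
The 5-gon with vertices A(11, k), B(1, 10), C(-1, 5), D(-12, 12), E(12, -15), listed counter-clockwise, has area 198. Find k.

Write out the shoelace sum; only the two edges meeting at A involve k:
2·Area = [(12·k − 11·(-15)) + (11·10 − 1·k)] + 99
       = 11·k + 374 = 396
⇒ k = 2.

2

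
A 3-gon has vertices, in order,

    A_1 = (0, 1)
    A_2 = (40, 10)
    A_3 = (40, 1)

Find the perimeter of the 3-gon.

|A_1A_2| = √((40)² + (9)²) = √1681 = 41
|A_2A_3| = √((0)² + (-9)²) = √81 = 9
|A_3A_1| = √((-40)² + (0)²) = √1600 = 40
Perimeter = 41 + 9 + 40 = 90.

90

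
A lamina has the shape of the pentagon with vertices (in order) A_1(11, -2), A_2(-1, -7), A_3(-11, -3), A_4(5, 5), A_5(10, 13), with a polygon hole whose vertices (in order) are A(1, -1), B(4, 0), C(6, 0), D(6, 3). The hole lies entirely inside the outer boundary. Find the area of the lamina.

Outer boundary:
Apply the shoelace (surveyor's) formula: 2A = Σ (x_i·y_{i+1} − x_{i+1}·y_i), indices taken mod 5.
Cross-terms: -79, -74, -40, 15, -163  ⇒  Σ = -341
Area = |Σ|/2 = 170.5.
Hole:
A→B: (1)(0) − (4)(-1) = 4
B→C: (4)(0) − (6)(0) = 0
C→D: (6)(3) − (6)(0) = 18
D→A: (6)(-1) − (1)(3) = -9
Σ = 13
Area = |Σ|/2 = 6.5.
Net area = 170.5 − 6.5 = 164.

164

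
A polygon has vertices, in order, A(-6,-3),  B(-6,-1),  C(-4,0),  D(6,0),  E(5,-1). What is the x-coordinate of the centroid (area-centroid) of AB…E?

Apply Gauss's area formula. First the cross-terms c_i = x_i·y_{i+1} − x_{i+1}·y_i:
  -12, -4, 0, -6, -21  ⇒  2A = -43, A = -21.5.
Then Σ (x_i + x_{i+1})·c_i = 139, so x̄ = 139 / (6·(-21.5)) = -139/129.

-139/129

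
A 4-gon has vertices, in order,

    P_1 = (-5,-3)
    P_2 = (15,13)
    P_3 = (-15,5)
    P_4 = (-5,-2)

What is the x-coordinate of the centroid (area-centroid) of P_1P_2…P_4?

-45/31

Apply Gauss's area formula. First the cross-terms c_i = x_i·y_{i+1} − x_{i+1}·y_i:
  -20, 270, 55, 5  ⇒  2A = 310, A = 155.
Then Σ (x_i + x_{i+1})·c_i = -1350, so x̄ = -1350 / (6·155) = -45/31.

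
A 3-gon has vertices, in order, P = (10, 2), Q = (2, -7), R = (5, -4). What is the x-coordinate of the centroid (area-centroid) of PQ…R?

17/3

Apply the surveyor's formula. First the cross-terms c_i = x_i·y_{i+1} − x_{i+1}·y_i:
  -74, 27, 50  ⇒  2A = 3, A = 1.5.
Then Σ (x_i + x_{i+1})·c_i = 51, so x̄ = 51 / (6·1.5) = 17/3.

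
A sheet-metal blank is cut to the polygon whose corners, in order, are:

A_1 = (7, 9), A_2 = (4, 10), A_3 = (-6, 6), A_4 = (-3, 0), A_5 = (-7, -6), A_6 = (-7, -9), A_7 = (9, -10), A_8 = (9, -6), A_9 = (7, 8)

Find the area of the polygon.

241.5

Cross-terms: 34, 84, 18, 18, 21, 151, 36, 114, 7  ⇒  Σ = 483
Area = |Σ|/2 = 241.5.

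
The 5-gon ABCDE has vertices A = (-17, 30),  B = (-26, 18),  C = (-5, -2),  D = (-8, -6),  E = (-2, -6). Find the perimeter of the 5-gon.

94

|AB| = √((-9)² + (-12)²) = √225 = 15
|BC| = √((21)² + (-20)²) = √841 = 29
|CD| = √((-3)² + (-4)²) = √25 = 5
|DE| = √((6)² + (0)²) = √36 = 6
|EA| = √((-15)² + (36)²) = √1521 = 39
Perimeter = 15 + 29 + 5 + 6 + 39 = 94.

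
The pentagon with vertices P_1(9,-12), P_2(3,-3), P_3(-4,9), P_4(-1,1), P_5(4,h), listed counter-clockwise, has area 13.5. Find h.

-5

The doubled signed area Σ (x_i y_{i+1} − x_{i+1} y_i) is linear in h.
With h=0 it equals -23; the coefficient of h is -10 (from the two edges through P_5).
So -10·h + -23 = 2·13.5 = 27 ⇒ h = -5.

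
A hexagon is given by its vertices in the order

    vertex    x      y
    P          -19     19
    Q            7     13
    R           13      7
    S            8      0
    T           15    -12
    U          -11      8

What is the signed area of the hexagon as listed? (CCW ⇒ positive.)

Apply Gauss's area formula: 2A = Σ (x_i·y_{i+1} − x_{i+1}·y_i), indices taken mod 6.
Σ = (-380) + (-120) + (-56) + (-96) + (-12) + (-57) = -721
Signed area = Σ/2 = -360.5 (negative ⇒ clockwise traversal).

-360.5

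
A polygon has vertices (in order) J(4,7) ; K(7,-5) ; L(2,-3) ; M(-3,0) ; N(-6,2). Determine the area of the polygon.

Apply the shoelace formula: 2A = Σ (x_i·y_{i+1} − x_{i+1}·y_i), indices taken mod 5.
J→K: (4)(-5) − (7)(7) = -69
K→L: (7)(-3) − (2)(-5) = -11
L→M: (2)(0) − (-3)(-3) = -9
M→N: (-3)(2) − (-6)(0) = -6
N→J: (-6)(7) − (4)(2) = -50
Σ = -145
Area = |Σ|/2 = 72.5.

72.5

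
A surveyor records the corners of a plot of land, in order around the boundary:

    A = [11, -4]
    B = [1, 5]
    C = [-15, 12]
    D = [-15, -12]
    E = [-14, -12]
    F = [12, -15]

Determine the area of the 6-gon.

494.5

Apply the shoelace (surveyor's) formula: 2A = Σ (x_i·y_{i+1} − x_{i+1}·y_i), indices taken mod 6.
Σ = (59) + (87) + (360) + (12) + (354) + (117) = 989
Area = |Σ|/2 = 494.5.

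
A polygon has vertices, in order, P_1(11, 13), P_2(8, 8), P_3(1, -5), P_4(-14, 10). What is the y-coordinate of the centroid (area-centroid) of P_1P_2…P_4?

937/156

Apply the surveyor's formula. First the cross-terms c_i = x_i·y_{i+1} − x_{i+1}·y_i:
  -16, -48, -60, -292  ⇒  2A = -416, A = -208.
Then Σ (y_i + y_{i+1})·c_i = -7496, so ȳ = -7496 / (6·(-208)) = 937/156.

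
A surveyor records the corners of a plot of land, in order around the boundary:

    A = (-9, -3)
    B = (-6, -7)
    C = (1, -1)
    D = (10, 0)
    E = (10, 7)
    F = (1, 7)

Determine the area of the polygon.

Apply the surveyor's formula: 2A = Σ (x_i·y_{i+1} − x_{i+1}·y_i), indices taken mod 6.
A→B: (-9)(-7) − (-6)(-3) = 45
B→C: (-6)(-1) − (1)(-7) = 13
C→D: (1)(0) − (10)(-1) = 10
D→E: (10)(7) − (10)(0) = 70
E→F: (10)(7) − (1)(7) = 63
F→A: (1)(-3) − (-9)(7) = 60
Σ = 261
Area = |Σ|/2 = 130.5.

130.5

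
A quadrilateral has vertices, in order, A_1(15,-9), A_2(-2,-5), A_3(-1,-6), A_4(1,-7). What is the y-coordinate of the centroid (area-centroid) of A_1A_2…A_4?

-160/23

Apply the surveyor's formula. First the cross-terms c_i = x_i·y_{i+1} − x_{i+1}·y_i:
  -93, 7, 13, 96  ⇒  2A = 23, A = 11.5.
Then Σ (y_i + y_{i+1})·c_i = -480, so ȳ = -480 / (6·11.5) = -160/23.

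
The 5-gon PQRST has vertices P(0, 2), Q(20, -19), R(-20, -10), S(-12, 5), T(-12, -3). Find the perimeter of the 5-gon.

108

|PQ| = √((20)² + (-21)²) = √841 = 29
|QR| = √((-40)² + (9)²) = √1681 = 41
|RS| = √((8)² + (15)²) = √289 = 17
|ST| = √((0)² + (-8)²) = √64 = 8
|TP| = √((12)² + (5)²) = √169 = 13
Perimeter = 29 + 41 + 17 + 8 + 13 = 108.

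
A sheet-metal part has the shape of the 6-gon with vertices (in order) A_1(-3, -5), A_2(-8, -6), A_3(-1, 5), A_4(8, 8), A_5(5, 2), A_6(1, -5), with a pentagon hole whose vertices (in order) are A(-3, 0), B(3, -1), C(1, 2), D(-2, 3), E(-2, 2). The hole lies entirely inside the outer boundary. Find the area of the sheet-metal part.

Outer boundary:
Σ = (-22) + (-46) + (-48) + (-24) + (-27) + (-20) = -187
Area = |Σ|/2 = 93.5.
Hole:
Apply the surveyor's formula: 2A = Σ (x_i·y_{i+1} − x_{i+1}·y_i), indices taken mod 5.
Σ = (3) + (7) + (7) + (2) + (6) = 25
Area = |Σ|/2 = 12.5.
Net area = 93.5 − 12.5 = 81.

81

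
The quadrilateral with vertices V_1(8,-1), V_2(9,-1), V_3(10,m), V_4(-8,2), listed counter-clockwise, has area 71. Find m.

7

Write out the shoelace sum; only the two edges meeting at V_3 involve m:
2·Area = [(9·m − 10·(-1)) + (10·2 − (-8)·m)] + -7
       = 17·m + 23 = 142
⇒ m = 7.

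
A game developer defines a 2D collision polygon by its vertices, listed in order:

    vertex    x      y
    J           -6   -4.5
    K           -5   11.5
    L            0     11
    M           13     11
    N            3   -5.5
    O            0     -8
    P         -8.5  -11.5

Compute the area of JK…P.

Apply the shoelace (surveyor's) formula: 2A = Σ (x_i·y_{i+1} − x_{i+1}·y_i), indices taken mod 7.
J→K: (-6)(11.5) − (-5)(-4.5) = -91.5
K→L: (-5)(11) − (0)(11.5) = -55
L→M: (0)(11) − (13)(11) = -143
M→N: (13)(-5.5) − (3)(11) = -104.5
N→O: (3)(-8) − (0)(-5.5) = -24
O→P: (0)(-11.5) − (-8.5)(-8) = -68
P→J: (-8.5)(-4.5) − (-6)(-11.5) = -30.75
Σ = -516.75
Area = |Σ|/2 = 258.375.

258.375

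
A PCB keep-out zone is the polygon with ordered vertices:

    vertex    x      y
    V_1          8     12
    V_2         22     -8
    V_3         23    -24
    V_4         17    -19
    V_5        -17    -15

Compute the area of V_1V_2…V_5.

681.5

Apply Gauss's area formula: 2A = Σ (x_i·y_{i+1} − x_{i+1}·y_i), indices taken mod 5.
Σ = (-328) + (-344) + (-29) + (-578) + (-84) = -1363
Area = |Σ|/2 = 681.5.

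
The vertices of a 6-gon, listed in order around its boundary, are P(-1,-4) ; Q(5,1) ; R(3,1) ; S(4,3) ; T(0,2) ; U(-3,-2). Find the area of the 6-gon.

25

Cross-terms: 19, 2, 5, 8, 6, 10  ⇒  Σ = 50
Area = |Σ|/2 = 25.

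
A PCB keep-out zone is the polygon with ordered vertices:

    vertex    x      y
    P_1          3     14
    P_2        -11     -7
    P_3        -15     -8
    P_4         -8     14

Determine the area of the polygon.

Apply the surveyor's formula: 2A = Σ (x_i·y_{i+1} − x_{i+1}·y_i), indices taken mod 4.
Σ = (133) + (-17) + (-274) + (-154) = -312
Area = |Σ|/2 = 156.

156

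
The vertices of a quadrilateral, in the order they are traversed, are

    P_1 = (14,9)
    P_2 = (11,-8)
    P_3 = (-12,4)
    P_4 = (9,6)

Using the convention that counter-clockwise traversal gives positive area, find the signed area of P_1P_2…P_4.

Apply Gauss's area formula: 2A = Σ (x_i·y_{i+1} − x_{i+1}·y_i), indices taken mod 4.
Cross-terms: -211, -52, -108, -3  ⇒  Σ = -374
Signed area = Σ/2 = -187 (negative ⇒ clockwise traversal).

-187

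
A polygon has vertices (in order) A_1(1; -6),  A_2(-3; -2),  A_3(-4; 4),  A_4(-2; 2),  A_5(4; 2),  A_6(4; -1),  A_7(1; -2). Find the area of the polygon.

37.5

Σ = (-20) + (-20) + (0) + (-12) + (-12) + (-7) + (-4) = -75
Area = |Σ|/2 = 37.5.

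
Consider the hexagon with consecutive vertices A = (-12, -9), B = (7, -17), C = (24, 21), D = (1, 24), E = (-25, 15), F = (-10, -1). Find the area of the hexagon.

Apply the shoelace (surveyor's) formula: 2A = Σ (x_i·y_{i+1} − x_{i+1}·y_i), indices taken mod 6.
A→B: (-12)(-17) − (7)(-9) = 267
B→C: (7)(21) − (24)(-17) = 555
C→D: (24)(24) − (1)(21) = 555
D→E: (1)(15) − (-25)(24) = 615
E→F: (-25)(-1) − (-10)(15) = 175
F→A: (-10)(-9) − (-12)(-1) = 78
Σ = 2245
Area = |Σ|/2 = 1122.5.

1122.5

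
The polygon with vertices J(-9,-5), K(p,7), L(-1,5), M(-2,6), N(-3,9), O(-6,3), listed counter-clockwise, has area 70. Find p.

9

Write out the shoelace sum; only the two edges meeting at K involve p:
2·Area = [((-9)·7 − p·(-5)) + (p·5 − (-1)·7)] + 106
       = 10·p + 50 = 140
⇒ p = 9.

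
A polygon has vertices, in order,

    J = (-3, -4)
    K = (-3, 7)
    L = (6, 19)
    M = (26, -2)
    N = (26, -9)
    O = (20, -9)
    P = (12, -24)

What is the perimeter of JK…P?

110

|JK| = √((0)² + (11)²) = √121 = 11
|KL| = √((9)² + (12)²) = √225 = 15
|LM| = √((20)² + (-21)²) = √841 = 29
|MN| = √((0)² + (-7)²) = √49 = 7
|NO| = √((-6)² + (0)²) = √36 = 6
|OP| = √((-8)² + (-15)²) = √289 = 17
|PJ| = √((-15)² + (20)²) = √625 = 25
Perimeter = 11 + 15 + 29 + 7 + 6 + 17 + 25 = 110.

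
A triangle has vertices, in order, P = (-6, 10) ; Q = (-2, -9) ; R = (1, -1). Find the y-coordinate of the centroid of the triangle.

Apply the surveyor's formula. First the cross-terms c_i = x_i·y_{i+1} − x_{i+1}·y_i:
  74, 11, 4  ⇒  2A = 89, A = 44.5.
Then Σ (y_i + y_{i+1})·c_i = 0, so ȳ = 0 / (6·44.5) = 0.

0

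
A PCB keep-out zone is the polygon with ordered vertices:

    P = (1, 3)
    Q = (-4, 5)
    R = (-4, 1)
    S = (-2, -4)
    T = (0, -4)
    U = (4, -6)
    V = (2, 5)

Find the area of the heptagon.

54

P→Q: (1)(5) − (-4)(3) = 17
Q→R: (-4)(1) − (-4)(5) = 16
R→S: (-4)(-4) − (-2)(1) = 18
S→T: (-2)(-4) − (0)(-4) = 8
T→U: (0)(-6) − (4)(-4) = 16
U→V: (4)(5) − (2)(-6) = 32
V→P: (2)(3) − (1)(5) = 1
Σ = 108
Area = |Σ|/2 = 54.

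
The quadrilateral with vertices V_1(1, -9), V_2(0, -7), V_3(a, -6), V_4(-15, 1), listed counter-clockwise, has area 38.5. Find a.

5

The doubled signed area Σ (x_i y_{i+1} − x_{i+1} y_i) is linear in a.
With a=0 it equals 37; the coefficient of a is 8 (from the two edges through V_3).
So 8·a + 37 = 2·38.5 = 77 ⇒ a = 5.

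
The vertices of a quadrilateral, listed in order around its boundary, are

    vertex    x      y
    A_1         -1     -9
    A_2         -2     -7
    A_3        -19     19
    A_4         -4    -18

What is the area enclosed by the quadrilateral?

Apply the shoelace formula: 2A = Σ (x_i·y_{i+1} − x_{i+1}·y_i), indices taken mod 4.
A_1→A_2: (-1)(-7) − (-2)(-9) = -11
A_2→A_3: (-2)(19) − (-19)(-7) = -171
A_3→A_4: (-19)(-18) − (-4)(19) = 418
A_4→A_1: (-4)(-9) − (-1)(-18) = 18
Σ = 254
Area = |Σ|/2 = 127.

127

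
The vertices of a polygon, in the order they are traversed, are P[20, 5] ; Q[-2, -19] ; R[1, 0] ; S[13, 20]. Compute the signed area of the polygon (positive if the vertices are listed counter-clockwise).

-333

Apply Gauss's area formula: 2A = Σ (x_i·y_{i+1} − x_{i+1}·y_i), indices taken mod 4.
Cross-terms: -370, 19, 20, -335  ⇒  Σ = -666
Signed area = Σ/2 = -333 (negative ⇒ clockwise traversal).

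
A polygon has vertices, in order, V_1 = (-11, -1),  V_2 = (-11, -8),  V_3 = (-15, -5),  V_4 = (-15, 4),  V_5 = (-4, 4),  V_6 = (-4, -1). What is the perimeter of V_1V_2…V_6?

44

|V_1V_2| = √((0)² + (-7)²) = √49 = 7
|V_2V_3| = √((-4)² + (3)²) = √25 = 5
|V_3V_4| = √((0)² + (9)²) = √81 = 9
|V_4V_5| = √((11)² + (0)²) = √121 = 11
|V_5V_6| = √((0)² + (-5)²) = √25 = 5
|V_6V_1| = √((-7)² + (0)²) = √49 = 7
Perimeter = 7 + 5 + 9 + 11 + 5 + 7 = 44.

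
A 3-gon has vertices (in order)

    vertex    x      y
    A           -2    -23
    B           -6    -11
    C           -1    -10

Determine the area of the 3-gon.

Apply the surveyor's formula: 2A = Σ (x_i·y_{i+1} − x_{i+1}·y_i), indices taken mod 3.
Σ = (-116) + (49) + (3) = -64
Area = |Σ|/2 = 32.

32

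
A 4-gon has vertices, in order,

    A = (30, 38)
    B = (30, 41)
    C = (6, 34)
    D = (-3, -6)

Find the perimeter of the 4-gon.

|AB| = √((0)² + (3)²) = √9 = 3
|BC| = √((-24)² + (-7)²) = √625 = 25
|CD| = √((-9)² + (-40)²) = √1681 = 41
|DA| = √((33)² + (44)²) = √3025 = 55
Perimeter = 3 + 25 + 41 + 55 = 124.

124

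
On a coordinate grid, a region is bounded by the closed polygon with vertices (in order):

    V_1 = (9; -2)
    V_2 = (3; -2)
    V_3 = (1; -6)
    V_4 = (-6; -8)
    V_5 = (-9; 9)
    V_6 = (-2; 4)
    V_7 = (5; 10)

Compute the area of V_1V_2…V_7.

178

Σ = (-12) + (-16) + (-44) + (-126) + (-18) + (-40) + (-100) = -356
Area = |Σ|/2 = 178.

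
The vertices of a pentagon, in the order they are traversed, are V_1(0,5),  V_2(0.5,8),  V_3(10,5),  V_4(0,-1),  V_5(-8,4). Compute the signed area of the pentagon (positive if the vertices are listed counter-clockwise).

-69

Apply Gauss's area formula: 2A = Σ (x_i·y_{i+1} − x_{i+1}·y_i), indices taken mod 5.
Σ = (-2.5) + (-77.5) + (-10) + (-8) + (-40) = -138
Signed area = Σ/2 = -69 (negative ⇒ clockwise traversal).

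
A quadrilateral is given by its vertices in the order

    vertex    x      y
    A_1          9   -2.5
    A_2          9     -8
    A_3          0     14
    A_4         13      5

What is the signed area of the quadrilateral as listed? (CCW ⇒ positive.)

-91.5

Apply the shoelace (surveyor's) formula: 2A = Σ (x_i·y_{i+1} − x_{i+1}·y_i), indices taken mod 4.
A_1→A_2: (9)(-8) − (9)(-2.5) = -49.5
A_2→A_3: (9)(14) − (0)(-8) = 126
A_3→A_4: (0)(5) − (13)(14) = -182
A_4→A_1: (13)(-2.5) − (9)(5) = -77.5
Σ = -183
Signed area = Σ/2 = -91.5 (negative ⇒ clockwise traversal).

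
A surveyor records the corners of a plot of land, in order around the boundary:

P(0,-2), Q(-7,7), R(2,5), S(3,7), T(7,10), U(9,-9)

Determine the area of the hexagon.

Apply the shoelace (surveyor's) formula: 2A = Σ (x_i·y_{i+1} − x_{i+1}·y_i), indices taken mod 6.
P→Q: (0)(7) − (-7)(-2) = -14
Q→R: (-7)(5) − (2)(7) = -49
R→S: (2)(7) − (3)(5) = -1
S→T: (3)(10) − (7)(7) = -19
T→U: (7)(-9) − (9)(10) = -153
U→P: (9)(-2) − (0)(-9) = -18
Σ = -254
Area = |Σ|/2 = 127.

127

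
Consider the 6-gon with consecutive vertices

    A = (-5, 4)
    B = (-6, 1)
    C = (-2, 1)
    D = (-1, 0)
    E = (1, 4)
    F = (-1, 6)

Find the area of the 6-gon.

Cross-terms: 19, -4, 1, -4, 10, 26  ⇒  Σ = 48
Area = |Σ|/2 = 24.

24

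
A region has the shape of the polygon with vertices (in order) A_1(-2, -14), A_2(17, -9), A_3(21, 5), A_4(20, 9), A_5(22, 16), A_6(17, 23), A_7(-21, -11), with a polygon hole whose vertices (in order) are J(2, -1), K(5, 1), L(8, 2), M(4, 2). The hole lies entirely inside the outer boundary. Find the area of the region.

Outer boundary:
Apply the shoelace formula: 2A = Σ (x_i·y_{i+1} − x_{i+1}·y_i), indices taken mod 7.
Σ = (256) + (274) + (89) + (122) + (234) + (296) + (272) = 1543
Area = |Σ|/2 = 771.5.
Hole:
Apply the shoelace (surveyor's) formula: 2A = Σ (x_i·y_{i+1} − x_{i+1}·y_i), indices taken mod 4.
Σ = (7) + (2) + (8) + (-8) = 9
Area = |Σ|/2 = 4.5.
Net area = 771.5 − 4.5 = 767.

767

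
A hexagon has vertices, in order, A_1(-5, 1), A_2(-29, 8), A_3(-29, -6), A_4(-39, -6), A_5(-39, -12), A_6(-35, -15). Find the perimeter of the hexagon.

|A_1A_2| = √((-24)² + (7)²) = √625 = 25
|A_2A_3| = √((0)² + (-14)²) = √196 = 14
|A_3A_4| = √((-10)² + (0)²) = √100 = 10
|A_4A_5| = √((0)² + (-6)²) = √36 = 6
|A_5A_6| = √((4)² + (-3)²) = √25 = 5
|A_6A_1| = √((30)² + (16)²) = √1156 = 34
Perimeter = 25 + 14 + 10 + 6 + 5 + 34 = 94.

94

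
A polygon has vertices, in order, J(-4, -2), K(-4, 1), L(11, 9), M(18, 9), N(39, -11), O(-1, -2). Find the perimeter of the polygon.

100

|JK| = √((0)² + (3)²) = √9 = 3
|KL| = √((15)² + (8)²) = √289 = 17
|LM| = √((7)² + (0)²) = √49 = 7
|MN| = √((21)² + (-20)²) = √841 = 29
|NO| = √((-40)² + (9)²) = √1681 = 41
|OJ| = √((-3)² + (0)²) = √9 = 3
Perimeter = 3 + 17 + 7 + 29 + 41 + 3 = 100.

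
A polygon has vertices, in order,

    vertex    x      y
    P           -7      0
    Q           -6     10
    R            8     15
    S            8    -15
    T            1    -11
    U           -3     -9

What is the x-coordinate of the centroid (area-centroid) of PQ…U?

Apply Gauss's area formula. First the cross-terms c_i = x_i·y_{i+1} − x_{i+1}·y_i:
  -70, -170, -240, -73, -42, -63  ⇒  2A = -658, A = -329.
Then Σ (x_i + x_{i+1})·c_i = -3213, so x̄ = -3213 / (6·(-329)) = 153/94.

153/94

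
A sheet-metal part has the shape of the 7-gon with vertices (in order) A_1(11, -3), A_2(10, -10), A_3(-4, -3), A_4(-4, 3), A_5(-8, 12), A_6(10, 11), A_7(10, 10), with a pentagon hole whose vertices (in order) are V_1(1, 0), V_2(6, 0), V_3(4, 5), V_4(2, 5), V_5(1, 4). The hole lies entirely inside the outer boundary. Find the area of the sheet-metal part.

258.5

Outer boundary:
Cross-terms: -80, -70, -24, -24, -208, -10, -140  ⇒  Σ = -556
Area = |Σ|/2 = 278.
Hole:
V_1→V_2: (1)(0) − (6)(0) = 0
V_2→V_3: (6)(5) − (4)(0) = 30
V_3→V_4: (4)(5) − (2)(5) = 10
V_4→V_5: (2)(4) − (1)(5) = 3
V_5→V_1: (1)(0) − (1)(4) = -4
Σ = 39
Area = |Σ|/2 = 19.5.
Net area = 278 − 19.5 = 258.5.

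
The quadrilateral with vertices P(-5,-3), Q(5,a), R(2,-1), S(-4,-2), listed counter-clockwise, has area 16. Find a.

Write out the shoelace sum; only the two edges meeting at Q involve a:
2·Area = [((-5)·a − 5·(-3)) + (5·(-1) − 2·a)] + -6
       = -7·a + 4 = 32
⇒ a = -4.

-4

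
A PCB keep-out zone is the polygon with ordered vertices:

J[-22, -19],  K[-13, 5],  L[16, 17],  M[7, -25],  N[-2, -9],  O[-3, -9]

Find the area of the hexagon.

720

Cross-terms: -357, -301, -519, -113, -9, -141  ⇒  Σ = -1440
Area = |Σ|/2 = 720.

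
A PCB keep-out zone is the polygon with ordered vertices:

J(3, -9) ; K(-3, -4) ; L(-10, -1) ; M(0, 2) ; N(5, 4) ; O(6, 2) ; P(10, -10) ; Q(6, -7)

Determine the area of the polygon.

121.5

Σ = (-39) + (-37) + (-20) + (-10) + (-14) + (-80) + (-10) + (-33) = -243
Area = |Σ|/2 = 121.5.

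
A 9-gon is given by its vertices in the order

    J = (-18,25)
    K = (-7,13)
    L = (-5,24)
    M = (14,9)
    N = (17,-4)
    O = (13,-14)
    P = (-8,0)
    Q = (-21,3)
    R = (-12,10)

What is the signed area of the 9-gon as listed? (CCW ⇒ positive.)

-684

Apply Gauss's area formula: 2A = Σ (x_i·y_{i+1} − x_{i+1}·y_i), indices taken mod 9.
Σ = (-59) + (-103) + (-381) + (-209) + (-186) + (-112) + (-24) + (-174) + (-120) = -1368
Signed area = Σ/2 = -684 (negative ⇒ clockwise traversal).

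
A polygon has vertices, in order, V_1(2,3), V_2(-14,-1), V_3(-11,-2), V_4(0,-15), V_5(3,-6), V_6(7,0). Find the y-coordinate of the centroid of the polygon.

-391/99

Apply Gauss's area formula. First the cross-terms c_i = x_i·y_{i+1} − x_{i+1}·y_i:
  40, 17, 165, 45, 42, 21  ⇒  2A = 330, A = 165.
Then Σ (y_i + y_{i+1})·c_i = -3910, so ȳ = -3910 / (6·165) = -391/99.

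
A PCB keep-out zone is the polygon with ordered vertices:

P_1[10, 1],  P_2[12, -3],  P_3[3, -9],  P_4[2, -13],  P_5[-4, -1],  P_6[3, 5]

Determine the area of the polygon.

140

Apply the shoelace (surveyor's) formula: 2A = Σ (x_i·y_{i+1} − x_{i+1}·y_i), indices taken mod 6.
Σ = (-42) + (-99) + (-21) + (-54) + (-17) + (-47) = -280
Area = |Σ|/2 = 140.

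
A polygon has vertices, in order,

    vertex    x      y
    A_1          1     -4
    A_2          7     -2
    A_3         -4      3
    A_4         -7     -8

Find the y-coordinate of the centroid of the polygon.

-2.1875

Apply the surveyor's formula. First the cross-terms c_i = x_i·y_{i+1} − x_{i+1}·y_i:
  26, 13, 53, 36  ⇒  2A = 128, A = 64.
Then Σ (y_i + y_{i+1})·c_i = -840, so ȳ = -840 / (6·64) = -2.1875.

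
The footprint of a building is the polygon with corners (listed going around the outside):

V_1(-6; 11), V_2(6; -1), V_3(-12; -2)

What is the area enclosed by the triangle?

Apply the shoelace (surveyor's) formula: 2A = Σ (x_i·y_{i+1} − x_{i+1}·y_i), indices taken mod 3.
Σ = (-60) + (-24) + (-144) = -228
Area = |Σ|/2 = 114.

114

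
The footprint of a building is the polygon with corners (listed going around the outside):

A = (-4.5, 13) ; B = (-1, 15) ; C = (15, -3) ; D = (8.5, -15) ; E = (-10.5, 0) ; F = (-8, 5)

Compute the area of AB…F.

383.75

Apply Gauss's area formula: 2A = Σ (x_i·y_{i+1} − x_{i+1}·y_i), indices taken mod 6.
Σ = (-54.5) + (-222) + (-199.5) + (-157.5) + (-52.5) + (-81.5) = -767.5
Area = |Σ|/2 = 383.75.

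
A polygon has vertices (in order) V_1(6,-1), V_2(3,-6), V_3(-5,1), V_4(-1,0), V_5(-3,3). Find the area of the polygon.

38.5

Apply the shoelace formula: 2A = Σ (x_i·y_{i+1} − x_{i+1}·y_i), indices taken mod 5.
Cross-terms: -33, -27, 1, -3, -15  ⇒  Σ = -77
Area = |Σ|/2 = 38.5.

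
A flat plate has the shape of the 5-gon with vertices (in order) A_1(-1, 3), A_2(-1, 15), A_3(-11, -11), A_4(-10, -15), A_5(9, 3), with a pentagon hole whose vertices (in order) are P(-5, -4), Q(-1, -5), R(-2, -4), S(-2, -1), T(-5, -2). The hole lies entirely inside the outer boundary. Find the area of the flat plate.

Outer boundary:
Σ = (-12) + (176) + (55) + (105) + (30) = 354
Area = |Σ|/2 = 177.
Hole:
Apply the shoelace (surveyor's) formula: 2A = Σ (x_i·y_{i+1} − x_{i+1}·y_i), indices taken mod 5.
Σ = (21) + (-6) + (-6) + (-1) + (10) = 18
Area = |Σ|/2 = 9.
Net area = 177 − 9 = 168.

168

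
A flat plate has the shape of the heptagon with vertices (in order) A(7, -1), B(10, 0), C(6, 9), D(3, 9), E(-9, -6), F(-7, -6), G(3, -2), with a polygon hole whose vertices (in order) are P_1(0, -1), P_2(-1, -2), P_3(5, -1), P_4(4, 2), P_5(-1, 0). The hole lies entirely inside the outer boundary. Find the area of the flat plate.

109

Outer boundary:
Apply the shoelace (surveyor's) formula: 2A = Σ (x_i·y_{i+1} − x_{i+1}·y_i), indices taken mod 7.
A→B: (7)(0) − (10)(-1) = 10
B→C: (10)(9) − (6)(0) = 90
C→D: (6)(9) − (3)(9) = 27
D→E: (3)(-6) − (-9)(9) = 63
E→F: (-9)(-6) − (-7)(-6) = 12
F→G: (-7)(-2) − (3)(-6) = 32
G→A: (3)(-1) − (7)(-2) = 11
Σ = 245
Area = |Σ|/2 = 122.5.
Hole:
Σ = (-1) + (11) + (14) + (2) + (1) = 27
Area = |Σ|/2 = 13.5.
Net area = 122.5 − 13.5 = 109.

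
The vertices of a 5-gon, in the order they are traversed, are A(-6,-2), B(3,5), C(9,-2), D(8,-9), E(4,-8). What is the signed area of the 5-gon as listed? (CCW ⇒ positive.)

-112

Apply the shoelace formula: 2A = Σ (x_i·y_{i+1} − x_{i+1}·y_i), indices taken mod 5.
A→B: (-6)(5) − (3)(-2) = -24
B→C: (3)(-2) − (9)(5) = -51
C→D: (9)(-9) − (8)(-2) = -65
D→E: (8)(-8) − (4)(-9) = -28
E→A: (4)(-2) − (-6)(-8) = -56
Σ = -224
Signed area = Σ/2 = -112 (negative ⇒ clockwise traversal).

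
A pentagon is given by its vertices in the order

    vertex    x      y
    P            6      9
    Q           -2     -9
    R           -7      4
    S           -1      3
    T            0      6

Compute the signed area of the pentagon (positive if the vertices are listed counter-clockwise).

Apply Gauss's area formula: 2A = Σ (x_i·y_{i+1} − x_{i+1}·y_i), indices taken mod 5.
Cross-terms: -36, -71, -17, -6, -36  ⇒  Σ = -166
Signed area = Σ/2 = -83 (negative ⇒ clockwise traversal).

-83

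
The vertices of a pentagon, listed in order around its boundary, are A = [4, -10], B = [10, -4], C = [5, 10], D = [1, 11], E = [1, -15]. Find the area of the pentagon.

136.5

Apply the surveyor's formula: 2A = Σ (x_i·y_{i+1} − x_{i+1}·y_i), indices taken mod 5.
Cross-terms: 84, 120, 45, -26, 50  ⇒  Σ = 273
Area = |Σ|/2 = 136.5.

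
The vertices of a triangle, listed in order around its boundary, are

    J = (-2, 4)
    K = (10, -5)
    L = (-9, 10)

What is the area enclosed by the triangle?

4.5

Σ = (-30) + (55) + (-16) = 9
Area = |Σ|/2 = 4.5.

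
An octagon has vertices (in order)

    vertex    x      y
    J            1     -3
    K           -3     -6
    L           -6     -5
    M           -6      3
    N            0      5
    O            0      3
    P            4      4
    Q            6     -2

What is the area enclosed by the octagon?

Apply the shoelace formula: 2A = Σ (x_i·y_{i+1} − x_{i+1}·y_i), indices taken mod 8.
Σ = (-15) + (-21) + (-48) + (-30) + (0) + (-12) + (-32) + (-16) = -174
Area = |Σ|/2 = 87.

87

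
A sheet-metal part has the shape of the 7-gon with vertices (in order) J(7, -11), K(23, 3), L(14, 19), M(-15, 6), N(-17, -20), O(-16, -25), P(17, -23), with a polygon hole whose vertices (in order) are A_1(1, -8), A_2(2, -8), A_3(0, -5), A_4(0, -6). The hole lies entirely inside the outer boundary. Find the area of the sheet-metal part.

1154

Outer boundary:
Apply the shoelace formula: 2A = Σ (x_i·y_{i+1} − x_{i+1}·y_i), indices taken mod 7.
Cross-terms: 274, 395, 369, 402, 105, 793, -26  ⇒  Σ = 2312
Area = |Σ|/2 = 1156.
Hole:
A_1→A_2: (1)(-8) − (2)(-8) = 8
A_2→A_3: (2)(-5) − (0)(-8) = -10
A_3→A_4: (0)(-6) − (0)(-5) = 0
A_4→A_1: (0)(-8) − (1)(-6) = 6
Σ = 4
Area = |Σ|/2 = 2.
Net area = 1156 − 2 = 1154.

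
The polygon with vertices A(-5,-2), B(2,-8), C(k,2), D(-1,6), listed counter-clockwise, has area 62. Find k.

3

The doubled signed area Σ (x_i y_{i+1} − x_{i+1} y_i) is linear in k.
With k=0 it equals 82; the coefficient of k is 14 (from the two edges through C).
So 14·k + 82 = 2·62 = 124 ⇒ k = 3.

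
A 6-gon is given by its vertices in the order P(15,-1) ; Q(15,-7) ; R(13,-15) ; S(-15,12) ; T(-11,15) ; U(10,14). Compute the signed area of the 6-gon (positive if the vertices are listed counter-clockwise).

-455

Σ = (-90) + (-134) + (-69) + (-93) + (-304) + (-220) = -910
Signed area = Σ/2 = -455 (negative ⇒ clockwise traversal).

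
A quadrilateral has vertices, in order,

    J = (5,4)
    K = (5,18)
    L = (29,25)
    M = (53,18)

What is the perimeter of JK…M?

|JK| = √((0)² + (14)²) = √196 = 14
|KL| = √((24)² + (7)²) = √625 = 25
|LM| = √((24)² + (-7)²) = √625 = 25
|MJ| = √((-48)² + (-14)²) = √2500 = 50
Perimeter = 14 + 25 + 25 + 50 = 114.

114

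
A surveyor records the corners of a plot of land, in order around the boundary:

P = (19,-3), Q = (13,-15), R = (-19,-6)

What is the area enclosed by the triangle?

Apply the shoelace (surveyor's) formula: 2A = Σ (x_i·y_{i+1} − x_{i+1}·y_i), indices taken mod 3.
Σ = (-246) + (-363) + (171) = -438
Area = |Σ|/2 = 219.

219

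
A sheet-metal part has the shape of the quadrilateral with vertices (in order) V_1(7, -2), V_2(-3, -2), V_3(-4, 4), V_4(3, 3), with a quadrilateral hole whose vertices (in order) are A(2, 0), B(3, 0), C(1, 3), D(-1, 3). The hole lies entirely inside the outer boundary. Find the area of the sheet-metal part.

Outer boundary:
V_1→V_2: (7)(-2) − (-3)(-2) = -20
V_2→V_3: (-3)(4) − (-4)(-2) = -20
V_3→V_4: (-4)(3) − (3)(4) = -24
V_4→V_1: (3)(-2) − (7)(3) = -27
Σ = -91
Area = |Σ|/2 = 45.5.
Hole:
Σ = (0) + (9) + (6) + (-6) = 9
Area = |Σ|/2 = 4.5.
Net area = 45.5 − 4.5 = 41.

41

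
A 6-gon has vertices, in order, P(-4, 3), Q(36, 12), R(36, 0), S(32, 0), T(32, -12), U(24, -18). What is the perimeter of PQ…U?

|PQ| = √((40)² + (9)²) = √1681 = 41
|QR| = √((0)² + (-12)²) = √144 = 12
|RS| = √((-4)² + (0)²) = √16 = 4
|ST| = √((0)² + (-12)²) = √144 = 12
|TU| = √((-8)² + (-6)²) = √100 = 10
|UP| = √((-28)² + (21)²) = √1225 = 35
Perimeter = 41 + 12 + 4 + 12 + 10 + 35 = 114.

114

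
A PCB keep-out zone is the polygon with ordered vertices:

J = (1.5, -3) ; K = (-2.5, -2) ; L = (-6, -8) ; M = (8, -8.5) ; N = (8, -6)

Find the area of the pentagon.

58.75

Apply the shoelace formula: 2A = Σ (x_i·y_{i+1} − x_{i+1}·y_i), indices taken mod 5.
Σ = (-10.5) + (8) + (115) + (20) + (-15) = 117.5
Area = |Σ|/2 = 58.75.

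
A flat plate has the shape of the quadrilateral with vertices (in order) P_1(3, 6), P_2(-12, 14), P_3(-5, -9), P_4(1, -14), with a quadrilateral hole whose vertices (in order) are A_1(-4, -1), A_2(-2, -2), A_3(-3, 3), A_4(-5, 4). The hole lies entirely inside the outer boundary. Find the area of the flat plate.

200.5

Outer boundary:
Apply the shoelace (surveyor's) formula: 2A = Σ (x_i·y_{i+1} − x_{i+1}·y_i), indices taken mod 4.
Σ = (114) + (178) + (79) + (48) = 419
Area = |Σ|/2 = 209.5.
Hole:
Apply the shoelace (surveyor's) formula: 2A = Σ (x_i·y_{i+1} − x_{i+1}·y_i), indices taken mod 4.
Σ = (6) + (-12) + (3) + (21) = 18
Area = |Σ|/2 = 9.
Net area = 209.5 − 9 = 200.5.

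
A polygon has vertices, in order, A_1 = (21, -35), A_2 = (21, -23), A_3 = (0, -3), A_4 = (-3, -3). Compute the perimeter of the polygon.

84

|A_1A_2| = √((0)² + (12)²) = √144 = 12
|A_2A_3| = √((-21)² + (20)²) = √841 = 29
|A_3A_4| = √((-3)² + (0)²) = √9 = 3
|A_4A_1| = √((24)² + (-32)²) = √1600 = 40
Perimeter = 12 + 29 + 3 + 40 = 84.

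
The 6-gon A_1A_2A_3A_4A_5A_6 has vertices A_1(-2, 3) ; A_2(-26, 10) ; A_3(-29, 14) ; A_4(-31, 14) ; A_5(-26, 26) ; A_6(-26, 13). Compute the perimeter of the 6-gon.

84

|A_1A_2| = √((-24)² + (7)²) = √625 = 25
|A_2A_3| = √((-3)² + (4)²) = √25 = 5
|A_3A_4| = √((-2)² + (0)²) = √4 = 2
|A_4A_5| = √((5)² + (12)²) = √169 = 13
|A_5A_6| = √((0)² + (-13)²) = √169 = 13
|A_6A_1| = √((24)² + (-10)²) = √676 = 26
Perimeter = 25 + 5 + 2 + 13 + 13 + 26 = 84.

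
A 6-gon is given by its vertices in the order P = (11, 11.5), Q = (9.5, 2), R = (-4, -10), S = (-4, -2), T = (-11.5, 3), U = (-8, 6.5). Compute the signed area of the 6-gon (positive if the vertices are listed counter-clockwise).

Apply the shoelace formula: 2A = Σ (x_i·y_{i+1} − x_{i+1}·y_i), indices taken mod 6.
Cross-terms: -87.25, -87, -32, -35, -50.75, -163.5  ⇒  Σ = -455.5
Signed area = Σ/2 = -227.75 (negative ⇒ clockwise traversal).

-227.75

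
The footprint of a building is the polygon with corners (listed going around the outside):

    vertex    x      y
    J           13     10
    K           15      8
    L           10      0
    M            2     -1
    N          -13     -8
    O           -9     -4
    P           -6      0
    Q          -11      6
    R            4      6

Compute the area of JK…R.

Σ = (-46) + (-80) + (-10) + (-29) + (-20) + (-24) + (-36) + (-90) + (-38) = -373
Area = |Σ|/2 = 186.5.

186.5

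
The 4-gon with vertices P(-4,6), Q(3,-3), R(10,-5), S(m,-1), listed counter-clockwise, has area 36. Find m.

7

Write out the shoelace sum; only the two edges meeting at S involve m:
2·Area = [(10·(-1) − m·(-5)) + (m·6 − (-4)·(-1))] + 9
       = 11·m + -5 = 72
⇒ m = 7.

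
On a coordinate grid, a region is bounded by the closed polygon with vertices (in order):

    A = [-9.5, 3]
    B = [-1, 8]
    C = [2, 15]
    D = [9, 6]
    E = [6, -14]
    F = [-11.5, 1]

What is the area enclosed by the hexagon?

Apply the shoelace (surveyor's) formula: 2A = Σ (x_i·y_{i+1} − x_{i+1}·y_i), indices taken mod 6.
Cross-terms: -73, -31, -123, -162, -155, -25  ⇒  Σ = -569
Area = |Σ|/2 = 284.5.

284.5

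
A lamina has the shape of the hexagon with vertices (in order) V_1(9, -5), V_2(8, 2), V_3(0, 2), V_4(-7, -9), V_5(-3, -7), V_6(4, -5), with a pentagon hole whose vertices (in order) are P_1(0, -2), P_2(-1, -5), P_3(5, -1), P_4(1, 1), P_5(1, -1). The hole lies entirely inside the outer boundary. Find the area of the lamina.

Outer boundary:
Apply the shoelace (surveyor's) formula: 2A = Σ (x_i·y_{i+1} − x_{i+1}·y_i), indices taken mod 6.
V_1→V_2: (9)(2) − (8)(-5) = 58
V_2→V_3: (8)(2) − (0)(2) = 16
V_3→V_4: (0)(-9) − (-7)(2) = 14
V_4→V_5: (-7)(-7) − (-3)(-9) = 22
V_5→V_6: (-3)(-5) − (4)(-7) = 43
V_6→V_1: (4)(-5) − (9)(-5) = 25
Σ = 178
Area = |Σ|/2 = 89.
Hole:
Apply the surveyor's formula: 2A = Σ (x_i·y_{i+1} − x_{i+1}·y_i), indices taken mod 5.
Cross-terms: -2, 26, 6, -2, -2  ⇒  Σ = 26
Area = |Σ|/2 = 13.
Net area = 89 − 13 = 76.

76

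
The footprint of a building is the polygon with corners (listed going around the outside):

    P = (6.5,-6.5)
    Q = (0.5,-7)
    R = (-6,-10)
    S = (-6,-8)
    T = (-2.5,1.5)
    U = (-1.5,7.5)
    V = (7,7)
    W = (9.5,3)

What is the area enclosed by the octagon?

168.25

Cross-terms: -42.25, -47, -12, -29, -16.5, -63, -45.5, -81.25  ⇒  Σ = -336.5
Area = |Σ|/2 = 168.25.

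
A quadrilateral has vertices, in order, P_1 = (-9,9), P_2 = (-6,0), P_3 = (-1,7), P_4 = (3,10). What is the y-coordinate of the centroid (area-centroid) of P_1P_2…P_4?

944/147

Apply the shoelace (surveyor's) formula. First the cross-terms c_i = x_i·y_{i+1} − x_{i+1}·y_i:
  54, -42, -31, 117  ⇒  2A = 98, A = 49.
Then Σ (y_i + y_{i+1})·c_i = 1888, so ȳ = 1888 / (6·49) = 944/147.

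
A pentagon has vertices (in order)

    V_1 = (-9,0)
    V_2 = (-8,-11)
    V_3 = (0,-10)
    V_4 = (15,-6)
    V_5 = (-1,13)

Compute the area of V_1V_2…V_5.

317.5

Apply the shoelace (surveyor's) formula: 2A = Σ (x_i·y_{i+1} − x_{i+1}·y_i), indices taken mod 5.
Cross-terms: 99, 80, 150, 189, 117  ⇒  Σ = 635
Area = |Σ|/2 = 317.5.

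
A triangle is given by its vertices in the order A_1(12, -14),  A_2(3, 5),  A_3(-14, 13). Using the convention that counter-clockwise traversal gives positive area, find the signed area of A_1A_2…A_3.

125.5

Apply the surveyor's formula: 2A = Σ (x_i·y_{i+1} − x_{i+1}·y_i), indices taken mod 3.
Σ = (102) + (109) + (40) = 251
Signed area = Σ/2 = 125.5 (positive ⇒ counter-clockwise traversal).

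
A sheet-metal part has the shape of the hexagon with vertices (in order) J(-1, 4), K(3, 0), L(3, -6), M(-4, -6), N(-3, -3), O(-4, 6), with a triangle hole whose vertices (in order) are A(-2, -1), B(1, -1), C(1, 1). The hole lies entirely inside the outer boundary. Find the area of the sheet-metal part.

Outer boundary:
Cross-terms: -12, -18, -42, -6, -30, -10  ⇒  Σ = -118
Area = |Σ|/2 = 59.
Hole:
Apply Gauss's area formula: 2A = Σ (x_i·y_{i+1} − x_{i+1}·y_i), indices taken mod 3.
Cross-terms: 3, 2, 1  ⇒  Σ = 6
Area = |Σ|/2 = 3.
Net area = 59 − 3 = 56.

56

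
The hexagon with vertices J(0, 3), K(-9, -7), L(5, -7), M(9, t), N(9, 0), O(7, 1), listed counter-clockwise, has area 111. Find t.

The doubled signed area Σ (x_i y_{i+1} − x_{i+1} y_i) is linear in t.
With t=0 it equals 218; the coefficient of t is -4 (from the two edges through M).
So -4·t + 218 = 2·111 = 222 ⇒ t = -1.

-1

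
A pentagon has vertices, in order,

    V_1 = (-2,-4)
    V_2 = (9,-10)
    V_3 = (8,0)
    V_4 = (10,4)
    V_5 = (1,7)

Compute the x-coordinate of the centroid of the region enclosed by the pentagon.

Apply the surveyor's formula. First the cross-terms c_i = x_i·y_{i+1} − x_{i+1}·y_i:
  56, 80, 32, 66, 10  ⇒  2A = 244, A = 122.
Then Σ (x_i + x_{i+1})·c_i = 3044, so x̄ = 3044 / (6·122) = 761/183.

761/183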